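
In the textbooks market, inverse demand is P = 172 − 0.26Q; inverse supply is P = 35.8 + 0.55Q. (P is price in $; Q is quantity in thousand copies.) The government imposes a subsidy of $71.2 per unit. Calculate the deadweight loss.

Competitive equilibrium: 172 − 0.26Q = 35.8 + 0.55Q → Q* = 168.14815, P* = 128.28148.
The subsidy lowers effective supply by 71.2: P = 0.55Q − 35.4.
New quantity: 172 − 0.26Q = 0.55Q − 35.4 → Q' = 256.04938.
Overproduction ΔQ = 256.04938 − 168.14815 = 87.90123; wedge = subsidy = 71.2.
DWL = ½ × 87.90123 × 71.2 = $3129.28 thousand.

$3129.28 thousand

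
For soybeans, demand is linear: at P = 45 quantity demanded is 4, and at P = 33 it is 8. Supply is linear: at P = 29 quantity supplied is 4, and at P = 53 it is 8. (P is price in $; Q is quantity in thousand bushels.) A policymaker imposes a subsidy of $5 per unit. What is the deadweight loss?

Demand slope = (33 − 45)/(8 − 4) = −3, so P = 57 − 3Q.
Supply slope = (53 − 29)/(8 − 4) = 6, so P = 5 + 6Q.
Competitive equilibrium: 57 − 3Q = 5 + 6Q → Q* = 5.7778, P* = 39.6667.
The subsidy lowers effective supply by 5: P = 0 + 6Q.
New quantity: 57 − 3Q = 0 + 6Q → Q' = 6.3333.
Overproduction ΔQ = 6.3333 − 5.7778 = 0.5555; wedge = subsidy = 5.
Welfare loss = ½ × 0.5555 × 5 = $1.39 thousand.

$1.39 thousand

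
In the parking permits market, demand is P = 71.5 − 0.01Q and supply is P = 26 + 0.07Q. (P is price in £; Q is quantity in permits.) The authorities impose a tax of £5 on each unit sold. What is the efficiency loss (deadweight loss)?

£156.25

Competitive equilibrium: 71.5 − 0.01Q = 26 + 0.07Q → Q* = 568.75, P* = 65.8125.
With the tax, the buyer price exceeds the seller price by 5: (71.5 − 0.01Q) − (26 + 0.07Q) = 5 → Q' = 506.25.
ΔQ = 568.75 − 506.25 = 62.5; the wedge equals the tax, 5.
Deadweight loss = ½ × 62.5 × 5 = £156.25.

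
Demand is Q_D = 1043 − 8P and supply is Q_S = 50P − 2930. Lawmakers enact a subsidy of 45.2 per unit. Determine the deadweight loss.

7044.97

In inverse form: demand P = 130.375 − 0.125Q, supply P = 58.6 + 0.02Q.
Competitive equilibrium: 130.375 − 0.125Q = 58.6 + 0.02Q → Q* = 495, P* = 68.5.
The subsidy lowers effective supply by 45.2: P = 13.4 + 0.02Q.
New quantity: 130.375 − 0.125Q = 13.4 + 0.02Q → Q' = 806.72414.
Overproduction ΔQ = 806.72414 − 495 = 311.72414; wedge = subsidy = 45.2.
DWL = ½ × 311.72414 × 45.2 = 7044.97.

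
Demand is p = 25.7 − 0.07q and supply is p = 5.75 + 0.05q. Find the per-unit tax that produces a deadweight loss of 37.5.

Competitive equilibrium: 25.7 − 0.07q = 5.75 + 0.05q → q* = 166.25, p* = 14.0625.
A tax t gives Δq = t/0.12 and wedge t, so DWL = t²/0.24.
t²/0.24 = 37.5 → t² = 9 → t = 3.

3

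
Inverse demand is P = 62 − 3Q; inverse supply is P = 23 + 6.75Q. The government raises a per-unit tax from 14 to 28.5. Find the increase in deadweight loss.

Competitive equilibrium: 62 − 3Q = 23 + 6.75Q → Q* = 4, P* = 50.
For a per-unit tax t: ΔQ = t/9.75, so DWL = ½·t·(t/9.75) = t²/19.5.
At t = 14: DWL = 10.051. At t = 28.5: DWL = 41.654.
Increase = 41.654 − 10.051 = 31.60.

31.60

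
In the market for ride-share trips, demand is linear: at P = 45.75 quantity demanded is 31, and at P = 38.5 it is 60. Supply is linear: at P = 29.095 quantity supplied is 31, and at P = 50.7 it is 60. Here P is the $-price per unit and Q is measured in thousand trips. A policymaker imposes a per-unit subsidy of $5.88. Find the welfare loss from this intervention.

$17.37 thousand

Demand slope = (38.5 − 45.75)/(60 − 31) = −0.25, so P = 53.5 − 0.25Q.
Supply slope = (50.7 − 29.095)/(60 − 31) = 0.745, so P = 6 + 0.745Q.
Competitive equilibrium: 53.5 − 0.25Q = 6 + 0.745Q → Q* = 47.7387, P* = 41.5653.
The subsidy lowers effective supply by 5.88: P = 0.12 + 0.745Q.
New quantity: 53.5 − 0.25Q = 0.12 + 0.745Q → Q' = 53.6482.
Overproduction ΔQ = 53.6482 − 47.7387 = 5.9095; wedge = subsidy = 5.88.
Welfare loss = ½ × 5.9095 × 5.88 = $17.37 thousand.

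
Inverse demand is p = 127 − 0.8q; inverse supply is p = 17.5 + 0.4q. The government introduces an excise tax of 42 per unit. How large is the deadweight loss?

735

Competitive equilibrium: 127 − 0.8q = 17.5 + 0.4q → q* = 91.25, p* = 54.
With the tax, the buyer price exceeds the seller price by 42: (127 − 0.8q) − (17.5 + 0.4q) = 42 → q' = 56.25.
Δq = 91.25 − 56.25 = 35; the wedge equals the tax, 42.
DWL = ½ × 35 × 42 = 735.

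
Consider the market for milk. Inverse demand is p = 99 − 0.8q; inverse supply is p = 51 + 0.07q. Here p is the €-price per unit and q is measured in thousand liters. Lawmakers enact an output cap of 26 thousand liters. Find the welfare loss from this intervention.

€370.20 thousand

Competitive equilibrium: 99 − 0.8q = 51 + 0.07q → q* = 55.1724, p* = 54.8621.
At q = 26: demand price = 99 − 0.8·26 = 78.2; supply price = 51 + 0.07·26 = 52.82.
Δq = 55.1724 − 26 = 29.1724; wedge = 78.2 − 52.82 = 25.38.
Welfare loss = ½ × 29.1724 × 25.38 = €370.20 thousand.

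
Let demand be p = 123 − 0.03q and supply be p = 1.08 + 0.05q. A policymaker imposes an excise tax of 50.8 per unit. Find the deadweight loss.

Competitive equilibrium: 123 − 0.03q = 1.08 + 0.05q → q* = 1524, p* = 77.28.
With the tax, the buyer price exceeds the seller price by 50.8: (123 − 0.03q) − (1.08 + 0.05q) = 50.8 → q' = 889.
Δq = 1524 − 889 = 635; the wedge equals the tax, 50.8.
The triangle = ½ × 635 × 50.8 = 16129.

16129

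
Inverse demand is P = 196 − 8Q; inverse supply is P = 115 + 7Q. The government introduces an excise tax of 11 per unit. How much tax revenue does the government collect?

51.33

Competitive equilibrium: 196 − 8Q = 115 + 7Q → Q* = 5.4, P* = 152.8.
With the tax, the buyer price exceeds the seller price by 11: (196 − 8Q) − (115 + 7Q) = 11 → Q' = 4.6667.
Tax revenue = 11 × 4.6667 = 51.33.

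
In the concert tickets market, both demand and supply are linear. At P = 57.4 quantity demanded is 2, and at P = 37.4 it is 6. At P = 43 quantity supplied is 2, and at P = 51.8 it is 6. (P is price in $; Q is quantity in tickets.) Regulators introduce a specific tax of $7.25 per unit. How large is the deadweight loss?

$3.65

Demand slope = (37.4 − 57.4)/(6 − 2) = −5, so P = 67.4 − 5Q.
Supply slope = (51.8 − 43)/(6 − 2) = 2.2, so P = 38.6 + 2.2Q.
Competitive equilibrium: 67.4 − 5Q = 38.6 + 2.2Q → Q* = 4, P* = 47.4.
With the tax, the buyer price exceeds the seller price by 7.25: (67.4 − 5Q) − (38.6 + 2.2Q) = 7.25 → Q' = 2.9931.
ΔQ = 4 − 2.9931 = 1.0069; the wedge equals the tax, 7.25.
DWL = ½ × 1.0069 × 7.25 = $3.65.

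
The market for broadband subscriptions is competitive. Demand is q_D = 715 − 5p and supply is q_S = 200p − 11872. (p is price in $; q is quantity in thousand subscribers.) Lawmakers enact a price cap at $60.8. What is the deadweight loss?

In inverse form: demand p = 143 − 0.2q, supply p = 59.36 + 0.005q.
Competitive equilibrium: 143 − 0.2q = 59.36 + 0.005q → q* = 408, p* = 61.4.
At the ceiling p = 60.8, quantity supplied = (60.8 − 59.36)/0.005 = 288.
Willingness to pay at q' = 288: 143 − 0.2·288 = 85.4.
Δq = 408 − 288 = 120; wedge = 85.4 − 60.8 = 24.6.
Deadweight loss = ½ × 120 × 24.6 = $1476 thousand.

$1476 thousand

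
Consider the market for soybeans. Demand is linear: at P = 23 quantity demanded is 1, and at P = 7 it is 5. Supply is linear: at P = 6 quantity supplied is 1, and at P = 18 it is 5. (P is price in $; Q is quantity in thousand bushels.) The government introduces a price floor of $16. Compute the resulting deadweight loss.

$1.61 thousand

Demand slope = (7 − 23)/(5 − 1) = −4, so P = 27 − 4Q.
Supply slope = (18 − 6)/(5 − 1) = 3, so P = 3 + 3Q.
Competitive equilibrium: 27 − 4Q = 3 + 3Q → Q* = 3.4286, P* = 13.2857.
At the floor P = 16, quantity demanded = (27 − 16)/4 = 2.75.
Sellers' marginal cost at Q' = 2.75: 3 + 3·2.75 = 11.25.
ΔQ = 3.4286 − 2.75 = 0.6786; wedge = 16 − 11.25 = 4.75.
Deadweight loss = ½ × 0.6786 × 4.75 = $1.61 thousand.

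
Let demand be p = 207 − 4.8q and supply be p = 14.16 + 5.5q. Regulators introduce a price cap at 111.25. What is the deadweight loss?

5.89

Competitive equilibrium: 207 − 4.8q = 14.16 + 5.5q → q* = 18.7223, p* = 117.1328.
At the ceiling p = 111.25, quantity supplied = (111.25 − 14.16)/5.5 = 17.6527.
Willingness to pay at q' = 17.6527: 207 − 4.8·17.6527 = 122.267.
Δq = 18.7223 − 17.6527 = 1.0696; wedge = 122.267 − 111.25 = 11.017.
The triangle = ½ × 1.0696 × 11.017 = 5.89.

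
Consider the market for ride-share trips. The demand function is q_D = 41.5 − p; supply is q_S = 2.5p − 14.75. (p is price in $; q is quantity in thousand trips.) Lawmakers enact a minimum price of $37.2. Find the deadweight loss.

In inverse form: demand p = 41.5 − q, supply p = 5.9 + 0.4q.
Competitive equilibrium: 41.5 − q = 5.9 + 0.4q → q* = 25.4286, p* = 16.0714.
At the floor p = 37.2, quantity demanded = (41.5 − 37.2)/1 = 4.3.
Sellers' marginal cost at q' = 4.3: 5.9 + 0.4·4.3 = 7.62.
Δq = 25.4286 − 4.3 = 21.1286; wedge = 37.2 − 7.62 = 29.58.
Deadweight loss = ½ × 21.1286 × 29.58 = $312.49 thousand.

$312.49 thousand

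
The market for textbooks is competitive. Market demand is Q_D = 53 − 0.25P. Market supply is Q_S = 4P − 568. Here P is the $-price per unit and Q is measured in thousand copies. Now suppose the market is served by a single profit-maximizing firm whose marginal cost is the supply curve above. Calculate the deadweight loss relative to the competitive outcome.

In inverse form: demand P = 212 − 4Q, supply P = 142 + 0.25Q.
Competitive equilibrium: 212 − 4Q = 142 + 0.25Q → Q* = 16.4706, P* = 146.1176.
Marginal revenue: MR = 212 − 8Q. Set MR = MC: 212 − 8Q = 142 + 0.25Q → Q_m = 8.4848.
Price P_m = 212 − 4·8.4848 = 178.0608; MC(Q_m) = 142 + 0.25·8.4848 = 144.1212.
Competitive Q* = 16.4706, so ΔQ = 7.9858; wedge = 178.0608 − 144.1212 = 33.9396.
DWL = ½ × 7.9858 × 33.9396 = $135.52 thousand.

$135.52 thousand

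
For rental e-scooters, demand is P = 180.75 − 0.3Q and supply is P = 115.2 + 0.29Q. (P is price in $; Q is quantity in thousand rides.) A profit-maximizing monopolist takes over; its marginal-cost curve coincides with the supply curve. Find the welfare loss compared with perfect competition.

Competitive equilibrium: 180.75 − 0.3Q = 115.2 + 0.29Q → Q* = 111.1017, P* = 147.4195.
Marginal revenue: MR = 180.75 − 0.6Q. Set MR = MC: 180.75 − 0.6Q = 115.2 + 0.29Q → Q_m = 73.6517.
Price P_m = 180.75 − 0.3·73.6517 = 158.6545; MC(Q_m) = 115.2 + 0.29·73.6517 = 136.559.
Competitive Q* = 111.1017, so ΔQ = 37.45; wedge = 158.6545 − 136.559 = 22.0955.
DWL = ½ × 37.45 × 22.0955 = $413.74 thousand.

$413.74 thousand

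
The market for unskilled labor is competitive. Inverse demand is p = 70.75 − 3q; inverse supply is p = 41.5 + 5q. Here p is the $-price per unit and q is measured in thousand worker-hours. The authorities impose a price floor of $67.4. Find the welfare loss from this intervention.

Competitive equilibrium: 70.75 − 3q = 41.5 + 5q → q* = 3.6563, p* = 59.7813.
At the floor p = 67.4, quantity demanded = (70.75 − 67.4)/3 = 1.1167.
Sellers' marginal cost at q' = 1.1167: 41.5 + 5·1.1167 = 47.0835.
Δq = 3.6563 − 1.1167 = 2.5396; wedge = 67.4 − 47.0835 = 20.3165.
Deadweight loss = ½ × 2.5396 × 20.3165 = $25.80 thousand.

$25.80 thousand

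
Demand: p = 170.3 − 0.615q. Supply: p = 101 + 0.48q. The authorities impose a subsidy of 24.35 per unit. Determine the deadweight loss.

Competitive equilibrium: 170.3 − 0.615q = 101 + 0.48q → q* = 63.2877, p* = 131.3781.
The subsidy lowers effective supply by 24.35: p = 76.65 + 0.48q.
New quantity: 170.3 − 0.615q = 76.65 + 0.48q → q' = 85.5251.
Overproduction Δq = 85.5251 − 63.2877 = 22.2374; wedge = subsidy = 24.35.
The triangle = ½ × 22.2374 × 24.35 = 270.74.

270.74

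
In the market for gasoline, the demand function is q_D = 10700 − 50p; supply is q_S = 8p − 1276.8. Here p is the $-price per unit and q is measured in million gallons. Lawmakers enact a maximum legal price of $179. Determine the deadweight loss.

$3508.12 million

In inverse form: demand p = 214 − 0.02q, supply p = 159.6 + 0.125q.
Competitive equilibrium: 214 − 0.02q = 159.6 + 0.125q → q* = 375.1724, p* = 206.4966.
At the ceiling p = 179, quantity supplied = (179 − 159.6)/0.125 = 155.2.
Willingness to pay at q' = 155.2: 214 − 0.02·155.2 = 210.896.
Δq = 375.1724 − 155.2 = 219.9724; wedge = 210.896 − 179 = 31.896.
Deadweight loss = ½ × 219.9724 × 31.896 = $3508.12 million.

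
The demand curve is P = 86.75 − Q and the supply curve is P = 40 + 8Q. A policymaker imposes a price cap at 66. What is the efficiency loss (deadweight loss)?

Competitive equilibrium: 86.75 − Q = 40 + 8Q → Q* = 5.1944, P* = 81.5556.
At the ceiling P = 66, quantity supplied = (66 − 40)/8 = 3.25.
Willingness to pay at Q' = 3.25: 86.75 − 1·3.25 = 83.5.
ΔQ = 5.1944 − 3.25 = 1.9444; wedge = 83.5 − 66 = 17.5.
The triangle = ½ × 1.9444 × 17.5 = 17.01.

17.01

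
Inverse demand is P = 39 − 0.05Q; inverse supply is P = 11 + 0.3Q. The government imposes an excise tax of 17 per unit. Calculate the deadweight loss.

Competitive equilibrium: 39 − 0.05Q = 11 + 0.3Q → Q* = 80, P* = 35.
With the tax, the buyer price exceeds the seller price by 17: (39 − 0.05Q) − (11 + 0.3Q) = 17 → Q' = 31.4286.
ΔQ = 80 − 31.4286 = 48.5714; the wedge equals the tax, 17.
Deadweight loss = ½ × 48.5714 × 17 = 412.86.

412.86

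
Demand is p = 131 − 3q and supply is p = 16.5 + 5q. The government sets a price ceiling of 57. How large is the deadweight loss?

Competitive equilibrium: 131 − 3q = 16.5 + 5q → q* = 14.3125, p* = 88.0625.
At the ceiling p = 57, quantity supplied = (57 − 16.5)/5 = 8.1.
Willingness to pay at q' = 8.1: 131 − 3·8.1 = 106.7.
Δq = 14.3125 − 8.1 = 6.2125; wedge = 106.7 − 57 = 49.7.
The triangle = ½ × 6.2125 × 49.7 = 154.38.

154.38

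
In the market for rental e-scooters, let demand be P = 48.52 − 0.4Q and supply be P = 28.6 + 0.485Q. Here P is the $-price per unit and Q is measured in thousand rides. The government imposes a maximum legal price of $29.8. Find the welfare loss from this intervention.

$177.61 thousand

Competitive equilibrium: 48.52 − 0.4Q = 28.6 + 0.485Q → Q* = 22.5085, P* = 39.5166.
At the ceiling P = 29.8, quantity supplied = (29.8 − 28.6)/0.485 = 2.4742.
Willingness to pay at Q' = 2.4742: 48.52 − 0.4·2.4742 = 47.5303.
ΔQ = 22.5085 − 2.4742 = 20.0343; wedge = 47.5303 − 29.8 = 17.7303.
DWL = ½ × 20.0343 × 17.7303 = $177.61 thousand.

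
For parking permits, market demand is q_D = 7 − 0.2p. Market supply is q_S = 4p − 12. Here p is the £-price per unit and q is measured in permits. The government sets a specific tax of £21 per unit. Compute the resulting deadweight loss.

In inverse form: demand p = 35 − 5q, supply p = 3 + 0.25q.
Competitive equilibrium: 35 − 5q = 3 + 0.25q → q* = 6.0952, p* = 4.5238.
With the tax, the buyer price exceeds the seller price by 21: (35 − 5q) − (3 + 0.25q) = 21 → q' = 2.0952.
Δq = 6.0952 − 2.0952 = 4; the wedge equals the tax, 21.
Welfare loss = ½ × 4 × 21 = £42.

£42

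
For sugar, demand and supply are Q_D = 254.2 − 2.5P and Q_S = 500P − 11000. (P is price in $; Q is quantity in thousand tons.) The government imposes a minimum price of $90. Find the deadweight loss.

$5741.37 thousand

In inverse form: demand P = 101.68 − 0.4Q, supply P = 22 + 0.002Q.
Competitive equilibrium: 101.68 − 0.4Q = 22 + 0.002Q → Q* = 198.209, P* = 22.3964.
At the floor P = 90, quantity demanded = (101.68 − 90)/0.4 = 29.2.
Sellers' marginal cost at Q' = 29.2: 22 + 0.002·29.2 = 22.0584.
ΔQ = 198.209 − 29.2 = 169.009; wedge = 90 − 22.0584 = 67.9416.
The triangle = ½ × 169.009 × 67.9416 = $5741.37 thousand.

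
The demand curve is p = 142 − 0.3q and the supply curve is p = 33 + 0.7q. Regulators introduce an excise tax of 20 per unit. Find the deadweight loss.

Competitive equilibrium: 142 − 0.3q = 33 + 0.7q → q* = 109, p* = 109.3.
With the tax, the buyer price exceeds the seller price by 20: (142 − 0.3q) − (33 + 0.7q) = 20 → q' = 89.
Δq = 109 − 89 = 20; the wedge equals the tax, 20.
The triangle = ½ × 20 × 20 = 200.

200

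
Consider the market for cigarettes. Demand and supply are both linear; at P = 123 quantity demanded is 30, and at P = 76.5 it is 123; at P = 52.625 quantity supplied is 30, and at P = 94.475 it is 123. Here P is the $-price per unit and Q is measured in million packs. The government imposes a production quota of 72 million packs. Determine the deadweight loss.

$488.80 million

Demand slope = (76.5 − 123)/(123 − 30) = −0.5, so P = 138 − 0.5Q.
Supply slope = (94.475 − 52.625)/(123 − 30) = 0.45, so P = 39.125 + 0.45Q.
Competitive equilibrium: 138 − 0.5Q = 39.125 + 0.45Q → Q* = 104.0789, P* = 85.9605.
At Q = 72: demand price = 138 − 0.5·72 = 102; supply price = 39.125 + 0.45·72 = 71.525.
ΔQ = 104.0789 − 72 = 32.0789; wedge = 102 − 71.525 = 30.475.
Deadweight loss = ½ × 32.0789 × 30.475 = $488.80 million.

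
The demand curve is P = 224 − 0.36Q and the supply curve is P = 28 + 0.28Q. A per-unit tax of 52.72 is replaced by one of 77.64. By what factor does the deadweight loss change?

2.169

Competitive equilibrium: 224 − 0.36Q = 28 + 0.28Q → Q* = 306.25, P* = 113.75.
For a per-unit tax t: ΔQ = t/0.64, so DWL = ½·t·(t/0.64) = t²/1.28.
At t = 52.72: DWL = 2171.405. At t = 77.64: DWL = 4709.351.
Ratio = (77.64/52.72)² = 2.169.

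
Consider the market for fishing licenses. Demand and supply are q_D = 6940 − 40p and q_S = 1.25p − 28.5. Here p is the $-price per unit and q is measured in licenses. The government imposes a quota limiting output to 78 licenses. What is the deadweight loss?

$4518.98

In inverse form: demand p = 173.5 − 0.025q, supply p = 22.8 + 0.8q.
Competitive equilibrium: 173.5 − 0.025q = 22.8 + 0.8q → q* = 182.6667, p* = 168.9333.
At q = 78: demand price = 173.5 − 0.025·78 = 171.55; supply price = 22.8 + 0.8·78 = 85.2.
Δq = 182.6667 − 78 = 104.6667; wedge = 171.55 − 85.2 = 86.35.
DWL = ½ × 104.6667 × 86.35 = $4518.98.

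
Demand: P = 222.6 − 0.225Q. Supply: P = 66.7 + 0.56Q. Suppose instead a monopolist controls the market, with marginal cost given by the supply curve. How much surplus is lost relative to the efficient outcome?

768.27

Competitive equilibrium: 222.6 − 0.225Q = 66.7 + 0.56Q → Q* = 198.5987, P* = 177.9153.
Marginal revenue: MR = 222.6 − 0.45Q. Set MR = MC: 222.6 − 0.45Q = 66.7 + 0.56Q → Q_m = 154.3564.
Price P_m = 222.6 − 0.225·154.3564 = 187.8698; MC(Q_m) = 66.7 + 0.56·154.3564 = 153.1396.
Competitive Q* = 198.5987, so ΔQ = 44.2423; wedge = 187.8698 − 153.1396 = 34.7302.
DWL = ½ × 44.2423 × 34.7302 = 768.27.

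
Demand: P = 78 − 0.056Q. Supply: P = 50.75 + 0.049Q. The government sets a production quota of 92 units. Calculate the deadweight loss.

1473.37

Competitive equilibrium: 78 − 0.056Q = 50.75 + 0.049Q → Q* = 259.5238, P* = 63.4667.
At Q = 92: demand price = 78 − 0.056·92 = 72.848; supply price = 50.75 + 0.049·92 = 55.258.
ΔQ = 259.5238 − 92 = 167.5238; wedge = 72.848 − 55.258 = 17.59.
DWL = ½ × 167.5238 × 17.59 = 1473.37.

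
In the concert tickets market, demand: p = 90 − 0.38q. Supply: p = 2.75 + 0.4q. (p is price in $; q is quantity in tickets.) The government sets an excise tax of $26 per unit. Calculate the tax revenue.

Competitive equilibrium: 90 − 0.38q = 2.75 + 0.4q → q* = 111.859, p* = 47.4936.
With the tax, the buyer price exceeds the seller price by 26: (90 − 0.38q) − (2.75 + 0.4q) = 26 → q' = 78.5256.
Tax revenue = 26 × 78.5256 = $2041.67.

$2041.67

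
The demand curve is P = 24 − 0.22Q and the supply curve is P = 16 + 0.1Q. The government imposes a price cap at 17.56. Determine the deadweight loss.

Competitive equilibrium: 24 − 0.22Q = 16 + 0.1Q → Q* = 25, P* = 18.5.
At the ceiling P = 17.56, quantity supplied = (17.56 − 16)/0.1 = 15.6.
Willingness to pay at Q' = 15.6: 24 − 0.22·15.6 = 20.568.
ΔQ = 25 − 15.6 = 9.4; wedge = 20.568 − 17.56 = 3.008.
Welfare loss = ½ × 9.4 × 3.008 = 14.14.

14.14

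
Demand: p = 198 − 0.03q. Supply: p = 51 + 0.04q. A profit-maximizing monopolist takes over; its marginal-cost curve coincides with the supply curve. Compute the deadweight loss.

13891.50

Competitive equilibrium: 198 − 0.03q = 51 + 0.04q → q* = 2100, p* = 135.
Marginal revenue: MR = 198 − 0.06q. Set MR = MC: 198 − 0.06q = 51 + 0.04q → q_m = 1470.
Price p_m = 198 − 0.03·1470 = 153.9; MC(q_m) = 51 + 0.04·1470 = 109.8.
Competitive q* = 2100, so Δq = 630; wedge = 153.9 − 109.8 = 44.1.
Deadweight loss = ½ × 630 × 44.1 = 13891.50.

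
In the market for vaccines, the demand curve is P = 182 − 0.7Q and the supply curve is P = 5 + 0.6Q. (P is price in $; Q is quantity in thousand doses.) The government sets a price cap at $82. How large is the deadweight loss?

$39.75 thousand

Competitive equilibrium: 182 − 0.7Q = 5 + 0.6Q → Q* = 136.1538, P* = 86.6923.
At the ceiling P = 82, quantity supplied = (82 − 5)/0.6 = 128.3333.
Willingness to pay at Q' = 128.3333: 182 − 0.7·128.3333 = 92.1667.
ΔQ = 136.1538 − 128.3333 = 7.8205; wedge = 92.1667 − 82 = 10.1667.
Deadweight loss = ½ × 7.8205 × 10.1667 = $39.75 thousand.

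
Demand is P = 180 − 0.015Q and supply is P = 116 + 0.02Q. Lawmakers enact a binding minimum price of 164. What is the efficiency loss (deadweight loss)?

10158.73

Competitive equilibrium: 180 − 0.015Q = 116 + 0.02Q → Q* = 1828.57143, P* = 152.57143.
At the floor P = 164, quantity demanded = (180 − 164)/0.015 = 1066.66667.
Sellers' marginal cost at Q' = 1066.66667: 116 + 0.02·1066.66667 = 137.33333.
ΔQ = 1828.57143 − 1066.66667 = 761.90476; wedge = 164 − 137.33333 = 26.66667.
Welfare loss = ½ × 761.90476 × 26.66667 = 10158.73.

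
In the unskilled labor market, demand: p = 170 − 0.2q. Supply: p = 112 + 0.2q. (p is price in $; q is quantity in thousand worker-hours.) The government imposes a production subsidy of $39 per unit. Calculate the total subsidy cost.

$9457.50 thousand

Competitive equilibrium: 170 − 0.2q = 112 + 0.2q → q* = 145, p* = 141.
The subsidy lowers effective supply by 39: p = 73 + 0.2q.
New quantity: 170 − 0.2q = 73 + 0.2q → q' = 242.5.
Total subsidy cost = 39 × 242.5 = $9457.50 thousand.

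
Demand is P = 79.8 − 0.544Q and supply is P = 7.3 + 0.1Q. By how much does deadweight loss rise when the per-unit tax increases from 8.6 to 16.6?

Competitive equilibrium: 79.8 − 0.544Q = 7.3 + 0.1Q → Q* = 112.5776, P* = 18.5578.
For a per-unit tax t: ΔQ = t/0.644, so DWL = ½·t·(t/0.644) = t²/1.288.
At t = 8.6: DWL = 57.422. At t = 16.6: DWL = 213.944.
Increase = 213.944 − 57.422 = 156.52.

156.52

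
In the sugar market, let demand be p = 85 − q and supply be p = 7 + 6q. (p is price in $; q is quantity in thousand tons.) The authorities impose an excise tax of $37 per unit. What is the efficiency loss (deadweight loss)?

$97.79 thousand

Competitive equilibrium: 85 − q = 7 + 6q → q* = 11.1429, p* = 73.8571.
With the tax, the buyer price exceeds the seller price by 37: (85 − q) − (7 + 6q) = 37 → q' = 5.8571.
Δq = 11.1429 − 5.8571 = 5.2858; the wedge equals the tax, 37.
DWL = ½ × 5.2858 × 37 = $97.79 thousand.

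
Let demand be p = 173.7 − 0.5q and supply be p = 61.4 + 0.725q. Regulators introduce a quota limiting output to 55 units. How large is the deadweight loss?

Competitive equilibrium: 173.7 − 0.5q = 61.4 + 0.725q → q* = 91.6735, p* = 127.8633.
At q = 55: demand price = 173.7 − 0.5·55 = 146.2; supply price = 61.4 + 0.725·55 = 101.275.
Δq = 91.6735 − 55 = 36.6735; wedge = 146.2 − 101.275 = 44.925.
The triangle = ½ × 36.6735 × 44.925 = 823.78.

823.78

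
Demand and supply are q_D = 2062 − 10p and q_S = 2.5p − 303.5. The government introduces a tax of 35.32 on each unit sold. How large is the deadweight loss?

In inverse form: demand p = 206.2 − 0.1q, supply p = 121.4 + 0.4q.
Competitive equilibrium: 206.2 − 0.1q = 121.4 + 0.4q → q* = 169.6, p* = 189.24.
With the tax, the buyer price exceeds the seller price by 35.32: (206.2 − 0.1q) − (121.4 + 0.4q) = 35.32 → q' = 98.96.
Δq = 169.6 − 98.96 = 70.64; the wedge equals the tax, 35.32.
The triangle = ½ × 70.64 × 35.32 = 1247.50.

1247.50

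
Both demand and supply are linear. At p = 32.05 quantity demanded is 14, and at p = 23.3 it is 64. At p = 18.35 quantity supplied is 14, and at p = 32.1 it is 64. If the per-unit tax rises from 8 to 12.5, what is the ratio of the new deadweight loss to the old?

2.441

Demand slope = (23.3 − 32.05)/(64 − 14) = −0.175, so p = 34.5 − 0.175q.
Supply slope = (32.1 − 18.35)/(64 − 14) = 0.275, so p = 14.5 + 0.275q.
Competitive equilibrium: 34.5 − 0.175q = 14.5 + 0.275q → q* = 44.4444, p* = 26.7222.
For a per-unit tax t: Δq = t/0.45, so DWL = ½·t·(t/0.45) = t²/0.9.
At t = 8: DWL = 71.111. At t = 12.5: DWL = 173.611.
Ratio = (12.5/8)² = 2.441.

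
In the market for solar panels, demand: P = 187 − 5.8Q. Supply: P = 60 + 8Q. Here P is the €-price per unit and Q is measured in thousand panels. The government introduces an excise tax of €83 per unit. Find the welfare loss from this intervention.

€249.60 thousand

Competitive equilibrium: 187 − 5.8Q = 60 + 8Q → Q* = 9.2029, P* = 133.6232.
With the tax, the buyer price exceeds the seller price by 83: (187 − 5.8Q) − (60 + 8Q) = 83 → Q' = 3.1884.
ΔQ = 9.2029 − 3.1884 = 6.0145; the wedge equals the tax, 83.
Welfare loss = ½ × 6.0145 × 83 = €249.60 thousand.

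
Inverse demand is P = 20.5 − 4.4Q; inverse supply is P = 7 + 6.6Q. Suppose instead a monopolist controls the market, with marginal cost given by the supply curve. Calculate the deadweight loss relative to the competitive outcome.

0.68

Competitive equilibrium: 20.5 − 4.4Q = 7 + 6.6Q → Q* = 1.2273, P* = 15.1.
Marginal revenue: MR = 20.5 − 8.8Q. Set MR = MC: 20.5 − 8.8Q = 7 + 6.6Q → Q_m = 0.8766.
Price P_m = 20.5 − 4.4·0.8766 = 16.643; MC(Q_m) = 7 + 6.6·0.8766 = 12.7856.
Competitive Q* = 1.2273, so ΔQ = 0.3507; wedge = 16.643 − 12.7856 = 3.8574.
The triangle = ½ × 0.3507 × 3.8574 = 0.68.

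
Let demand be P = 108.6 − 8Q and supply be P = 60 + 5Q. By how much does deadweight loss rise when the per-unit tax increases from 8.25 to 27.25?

25.94

Competitive equilibrium: 108.6 − 8Q = 60 + 5Q → Q* = 3.7385, P* = 78.6923.
For a per-unit tax t: ΔQ = t/13, so DWL = ½·t·(t/13) = t²/26.
At t = 8.25: DWL = 2.618. At t = 27.25: DWL = 28.56.
Increase = 28.56 − 2.618 = 25.94.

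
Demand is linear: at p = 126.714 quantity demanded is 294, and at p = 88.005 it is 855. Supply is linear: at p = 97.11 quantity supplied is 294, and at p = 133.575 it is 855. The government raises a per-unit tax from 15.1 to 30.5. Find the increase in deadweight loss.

Demand slope = (88.005 − 126.714)/(855 − 294) = −0.069, so p = 147 − 0.069q.
Supply slope = (133.575 − 97.11)/(855 − 294) = 0.065, so p = 78 + 0.065q.
Competitive equilibrium: 147 − 0.069q = 78 + 0.065q → q* = 514.9254, p* = 111.4701.
For a per-unit tax t: Δq = t/0.134, so DWL = ½·t·(t/0.134) = t²/0.268.
At t = 15.1: DWL = 850.784. At t = 30.5: DWL = 3471.082.
Increase = 3471.082 − 850.784 = 2620.30.

2620.30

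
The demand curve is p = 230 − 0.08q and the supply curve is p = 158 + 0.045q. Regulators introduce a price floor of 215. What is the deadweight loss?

Competitive equilibrium: 230 − 0.08q = 158 + 0.045q → q* = 576, p* = 183.92.
At the floor p = 215, quantity demanded = (230 − 215)/0.08 = 187.5.
Sellers' marginal cost at q' = 187.5: 158 + 0.045·187.5 = 166.4375.
Δq = 576 − 187.5 = 388.5; wedge = 215 − 166.4375 = 48.5625.
The triangle = ½ × 388.5 × 48.5625 = 9433.27.

9433.27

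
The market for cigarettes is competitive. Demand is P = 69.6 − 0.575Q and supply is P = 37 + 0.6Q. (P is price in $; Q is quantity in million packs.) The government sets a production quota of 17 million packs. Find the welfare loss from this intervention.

Competitive equilibrium: 69.6 − 0.575Q = 37 + 0.6Q → Q* = 27.7447, P* = 53.6468.
At Q = 17: demand price = 69.6 − 0.575·17 = 59.825; supply price = 37 + 0.6·17 = 47.2.
ΔQ = 27.7447 − 17 = 10.7447; wedge = 59.825 − 47.2 = 12.625.
Welfare loss = ½ × 10.7447 × 12.625 = $67.83 million.

$67.83 million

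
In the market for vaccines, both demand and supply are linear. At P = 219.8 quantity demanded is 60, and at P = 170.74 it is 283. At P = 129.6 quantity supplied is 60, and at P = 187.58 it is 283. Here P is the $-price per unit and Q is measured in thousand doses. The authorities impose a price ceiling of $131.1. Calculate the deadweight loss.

$7962.65 thousand

Demand slope = (170.74 − 219.8)/(283 − 60) = −0.22, so P = 233 − 0.22Q.
Supply slope = (187.58 − 129.6)/(283 − 60) = 0.26, so P = 114 + 0.26Q.
Competitive equilibrium: 233 − 0.22Q = 114 + 0.26Q → Q* = 247.9167, P* = 178.4583.
At the ceiling P = 131.1, quantity supplied = (131.1 − 114)/0.26 = 65.7692.
Willingness to pay at Q' = 65.7692: 233 − 0.22·65.7692 = 218.5308.
ΔQ = 247.9167 − 65.7692 = 182.1475; wedge = 218.5308 − 131.1 = 87.4308.
DWL = ½ × 182.1475 × 87.4308 = $7962.65 thousand.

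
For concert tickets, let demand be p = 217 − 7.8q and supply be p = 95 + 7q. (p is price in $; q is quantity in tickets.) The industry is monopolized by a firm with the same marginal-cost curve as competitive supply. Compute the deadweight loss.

$59.90

Competitive equilibrium: 217 − 7.8q = 95 + 7q → q* = 8.2432, p* = 152.7027.
Marginal revenue: MR = 217 − 15.6q. Set MR = MC: 217 − 15.6q = 95 + 7q → q_m = 5.3982.
Price p_m = 217 − 7.8·5.3982 = 174.894; MC(q_m) = 95 + 7·5.3982 = 132.7874.
Competitive q* = 8.2432, so Δq = 2.845; wedge = 174.894 − 132.7874 = 42.1066.
Welfare loss = ½ × 2.845 × 42.1066 = $59.90.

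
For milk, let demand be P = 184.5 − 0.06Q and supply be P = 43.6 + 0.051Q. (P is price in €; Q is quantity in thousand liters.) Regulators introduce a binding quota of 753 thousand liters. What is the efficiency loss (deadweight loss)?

€14798.37 thousand

Competitive equilibrium: 184.5 − 0.06Q = 43.6 + 0.051Q → Q* = 1269.3694, P* = 108.3378.
At Q = 753: demand price = 184.5 − 0.06·753 = 139.32; supply price = 43.6 + 0.051·753 = 82.003.
ΔQ = 1269.3694 − 753 = 516.3694; wedge = 139.32 − 82.003 = 57.317.
Welfare loss = ½ × 516.3694 × 57.317 = €14798.37 thousand.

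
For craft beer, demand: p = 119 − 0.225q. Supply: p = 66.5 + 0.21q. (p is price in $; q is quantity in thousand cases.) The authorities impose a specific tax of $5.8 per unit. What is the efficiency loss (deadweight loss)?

Competitive equilibrium: 119 − 0.225q = 66.5 + 0.21q → q* = 120.6897, p* = 91.8448.
With the tax, the buyer price exceeds the seller price by 5.8: (119 − 0.225q) − (66.5 + 0.21q) = 5.8 → q' = 107.3563.
Δq = 120.6897 − 107.3563 = 13.3334; the wedge equals the tax, 5.8.
The triangle = ½ × 13.3334 × 5.8 = $38.67 thousand.

$38.67 thousand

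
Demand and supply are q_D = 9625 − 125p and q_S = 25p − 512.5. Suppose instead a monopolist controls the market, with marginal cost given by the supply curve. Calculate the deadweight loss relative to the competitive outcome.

678.62

In inverse form: demand p = 77 − 0.008q, supply p = 20.5 + 0.04q.
Competitive equilibrium: 77 − 0.008q = 20.5 + 0.04q → q* = 1177.08333, p* = 67.58333.
Marginal revenue: MR = 77 − 0.016q. Set MR = MC: 77 − 0.016q = 20.5 + 0.04q → q_m = 1008.92857.
Price p_m = 77 − 0.008·1008.92857 = 68.92857; MC(q_m) = 20.5 + 0.04·1008.92857 = 60.85714.
Competitive q* = 1177.08333, so Δq = 168.15476; wedge = 68.92857 − 60.85714 = 8.07143.
Welfare loss = ½ × 168.15476 × 8.07143 = 678.62.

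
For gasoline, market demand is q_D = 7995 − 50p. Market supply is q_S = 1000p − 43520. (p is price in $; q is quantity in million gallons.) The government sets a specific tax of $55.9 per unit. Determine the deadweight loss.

$74400.24 million

In inverse form: demand p = 159.9 − 0.02q, supply p = 43.52 + 0.001q.
Competitive equilibrium: 159.9 − 0.02q = 43.52 + 0.001q → q* = 5541.9048, p* = 49.0619.
With the tax, the buyer price exceeds the seller price by 55.9: (159.9 − 0.02q) − (43.52 + 0.001q) = 55.9 → q' = 2880.
Δq = 5541.9048 − 2880 = 2661.9048; the wedge equals the tax, 55.9.
DWL = ½ × 2661.9048 × 55.9 = $74400.24 million.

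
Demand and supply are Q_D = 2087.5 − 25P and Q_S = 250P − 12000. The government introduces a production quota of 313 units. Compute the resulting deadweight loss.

In inverse form: demand P = 83.5 − 0.04Q, supply P = 48 + 0.004Q.
Competitive equilibrium: 83.5 − 0.04Q = 48 + 0.004Q → Q* = 806.8182, P* = 51.2273.
At Q = 313: demand price = 83.5 − 0.04·313 = 70.98; supply price = 48 + 0.004·313 = 49.252.
ΔQ = 806.8182 − 313 = 493.8182; wedge = 70.98 − 49.252 = 21.728.
Deadweight loss = ½ × 493.8182 × 21.728 = 5364.84.

5364.84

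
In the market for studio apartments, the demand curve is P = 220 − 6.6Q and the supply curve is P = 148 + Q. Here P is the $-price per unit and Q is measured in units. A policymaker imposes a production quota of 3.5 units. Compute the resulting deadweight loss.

Competitive equilibrium: 220 − 6.6Q = 148 + Q → Q* = 9.4737, P* = 157.4737.
At Q = 3.5: demand price = 220 − 6.6·3.5 = 196.9; supply price = 148 + 1·3.5 = 151.5.
ΔQ = 9.4737 − 3.5 = 5.9737; wedge = 196.9 − 151.5 = 45.4.
The triangle = ½ × 5.9737 × 45.4 = $135.60.

$135.60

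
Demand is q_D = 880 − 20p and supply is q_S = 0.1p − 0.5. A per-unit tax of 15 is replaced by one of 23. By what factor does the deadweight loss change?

2.351

In inverse form: demand p = 44 − 0.05q, supply p = 5 + 10q.
Competitive equilibrium: 44 − 0.05q = 5 + 10q → q* = 3.8806, p* = 43.806.
For a per-unit tax t: Δq = t/10.05, so DWL = ½·t·(t/10.05) = t²/20.1.
At t = 15: DWL = 11.194. At t = 23: DWL = 26.318.
Ratio = (23/15)² = 2.351.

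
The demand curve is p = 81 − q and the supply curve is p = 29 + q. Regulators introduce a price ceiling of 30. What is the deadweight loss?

625

Competitive equilibrium: 81 − q = 29 + q → q* = 26, p* = 55.
At the ceiling p = 30, quantity supplied = (30 − 29)/1 = 1.
Willingness to pay at q' = 1: 81 − 1·1 = 80.
Δq = 26 − 1 = 25; wedge = 80 − 30 = 50.
The triangle = ½ × 25 × 50 = 625.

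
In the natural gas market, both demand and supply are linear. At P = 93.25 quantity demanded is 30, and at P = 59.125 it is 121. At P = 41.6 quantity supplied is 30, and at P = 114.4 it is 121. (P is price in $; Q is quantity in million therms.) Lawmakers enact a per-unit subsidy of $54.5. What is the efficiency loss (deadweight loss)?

Demand slope = (59.125 − 93.25)/(121 − 30) = −0.375, so P = 104.5 − 0.375Q.
Supply slope = (114.4 − 41.6)/(121 − 30) = 0.8, so P = 17.6 + 0.8Q.
Competitive equilibrium: 104.5 − 0.375Q = 17.6 + 0.8Q → Q* = 73.9574, P* = 76.766.
The subsidy lowers effective supply by 54.5: P = 0.8Q − 36.9.
New quantity: 104.5 − 0.375Q = 0.8Q − 36.9 → Q' = 120.3404.
Overproduction ΔQ = 120.3404 − 73.9574 = 46.383; wedge = subsidy = 54.5.
Deadweight loss = ½ × 46.383 × 54.5 = $1263.94 million.

$1263.94 million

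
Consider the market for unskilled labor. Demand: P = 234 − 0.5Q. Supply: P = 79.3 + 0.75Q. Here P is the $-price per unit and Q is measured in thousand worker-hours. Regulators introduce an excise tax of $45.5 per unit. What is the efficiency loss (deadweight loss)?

Competitive equilibrium: 234 − 0.5Q = 79.3 + 0.75Q → Q* = 123.76, P* = 172.12.
With the tax, the buyer price exceeds the seller price by 45.5: (234 − 0.5Q) − (79.3 + 0.75Q) = 45.5 → Q' = 87.36.
ΔQ = 123.76 − 87.36 = 36.4; the wedge equals the tax, 45.5.
The triangle = ½ × 36.4 × 45.5 = $828.10 thousand.

$828.10 thousand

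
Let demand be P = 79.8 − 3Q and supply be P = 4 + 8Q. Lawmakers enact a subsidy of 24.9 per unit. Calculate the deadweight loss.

28.18

Competitive equilibrium: 79.8 − 3Q = 4 + 8Q → Q* = 6.8909, P* = 59.1273.
The subsidy lowers effective supply by 24.9: P = 8Q − 20.9.
New quantity: 79.8 − 3Q = 8Q − 20.9 → Q' = 9.1545.
Overproduction ΔQ = 9.1545 − 6.8909 = 2.2636; wedge = subsidy = 24.9.
The triangle = ½ × 2.2636 × 24.9 = 28.18.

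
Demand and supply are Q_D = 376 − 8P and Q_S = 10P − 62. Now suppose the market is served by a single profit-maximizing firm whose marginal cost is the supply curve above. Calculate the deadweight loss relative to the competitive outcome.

471.84

In inverse form: demand P = 47 − 0.125Q, supply P = 6.2 + 0.1Q.
Competitive equilibrium: 47 − 0.125Q = 6.2 + 0.1Q → Q* = 181.3333, P* = 24.3333.
Marginal revenue: MR = 47 − 0.25Q. Set MR = MC: 47 − 0.25Q = 6.2 + 0.1Q → Q_m = 116.5714.
Price P_m = 47 − 0.125·116.5714 = 32.4286; MC(Q_m) = 6.2 + 0.1·116.5714 = 17.8571.
Competitive Q* = 181.3333, so ΔQ = 64.7619; wedge = 32.4286 − 17.8571 = 14.5715.
Deadweight loss = ½ × 64.7619 × 14.5715 = 471.84.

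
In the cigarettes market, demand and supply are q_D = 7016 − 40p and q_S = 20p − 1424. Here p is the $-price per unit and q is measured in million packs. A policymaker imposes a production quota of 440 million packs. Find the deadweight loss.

In inverse form: demand p = 175.4 − 0.025q, supply p = 71.2 + 0.05q.
Competitive equilibrium: 175.4 − 0.025q = 71.2 + 0.05q → q* = 1389.3333, p* = 140.6667.
At q = 440: demand price = 175.4 − 0.025·440 = 164.4; supply price = 71.2 + 0.05·440 = 93.2.
Δq = 1389.3333 − 440 = 949.3333; wedge = 164.4 − 93.2 = 71.2.
Deadweight loss = ½ × 949.3333 × 71.2 = $33796.27 million.

$33796.27 million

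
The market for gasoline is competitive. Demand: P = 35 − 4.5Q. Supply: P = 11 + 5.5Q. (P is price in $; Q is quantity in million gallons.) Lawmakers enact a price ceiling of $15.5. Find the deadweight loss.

$12.51 million

Competitive equilibrium: 35 − 4.5Q = 11 + 5.5Q → Q* = 2.4, P* = 24.2.
At the ceiling P = 15.5, quantity supplied = (15.5 − 11)/5.5 = 0.8182.
Willingness to pay at Q' = 0.8182: 35 − 4.5·0.8182 = 31.3181.
ΔQ = 2.4 − 0.8182 = 1.5818; wedge = 31.3181 − 15.5 = 15.8181.
Deadweight loss = ½ × 1.5818 × 15.8181 = $12.51 million.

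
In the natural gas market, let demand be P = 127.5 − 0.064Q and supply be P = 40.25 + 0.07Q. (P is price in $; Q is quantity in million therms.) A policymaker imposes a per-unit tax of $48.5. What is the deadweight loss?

Competitive equilibrium: 127.5 − 0.064Q = 40.25 + 0.07Q → Q* = 651.1194, P* = 85.8284.
With the tax, the buyer price exceeds the seller price by 48.5: (127.5 − 0.064Q) − (40.25 + 0.07Q) = 48.5 → Q' = 289.1791.
ΔQ = 651.1194 − 289.1791 = 361.9403; the wedge equals the tax, 48.5.
The triangle = ½ × 361.9403 × 48.5 = $8777.05 million.

$8777.05 million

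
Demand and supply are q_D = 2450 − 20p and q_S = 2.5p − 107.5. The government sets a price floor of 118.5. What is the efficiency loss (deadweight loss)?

2102.50

In inverse form: demand p = 122.5 − 0.05q, supply p = 43 + 0.4q.
Competitive equilibrium: 122.5 − 0.05q = 43 + 0.4q → q* = 176.6667, p* = 113.6667.
At the floor p = 118.5, quantity demanded = (122.5 − 118.5)/0.05 = 80.
Sellers' marginal cost at q' = 80: 43 + 0.4·80 = 75.
Δq = 176.6667 − 80 = 96.6667; wedge = 118.5 − 75 = 43.5.
DWL = ½ × 96.6667 × 43.5 = 2102.50.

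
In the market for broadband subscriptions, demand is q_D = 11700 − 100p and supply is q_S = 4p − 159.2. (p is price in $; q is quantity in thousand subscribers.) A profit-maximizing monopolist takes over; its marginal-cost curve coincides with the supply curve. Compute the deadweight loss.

In inverse form: demand p = 117 − 0.01q, supply p = 39.8 + 0.25q.
Competitive equilibrium: 117 − 0.01q = 39.8 + 0.25q → q* = 296.9231, p* = 114.0308.
Marginal revenue: MR = 117 − 0.02q. Set MR = MC: 117 − 0.02q = 39.8 + 0.25q → q_m = 285.9259.
Price p_m = 117 − 0.01·285.9259 = 114.1407; MC(q_m) = 39.8 + 0.25·285.9259 = 111.2815.
Competitive q* = 296.9231, so Δq = 10.9972; wedge = 114.1407 − 111.2815 = 2.8592.
Deadweight loss = ½ × 10.9972 × 2.8592 = $15.72 thousand.

$15.72 thousand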